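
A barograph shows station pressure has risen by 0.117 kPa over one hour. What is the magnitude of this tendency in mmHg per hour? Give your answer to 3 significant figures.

0.878 mmHg per hour

0.117 kPa / 1 h × 7.50062 mmHg/kPa = 0.878 mmHg/h.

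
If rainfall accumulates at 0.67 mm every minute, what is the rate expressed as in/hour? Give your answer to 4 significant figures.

0.67 mm/minute × 0.0393701 in/mm × 60 minute/hour = 1.583 in/hour.

1.583 in/hour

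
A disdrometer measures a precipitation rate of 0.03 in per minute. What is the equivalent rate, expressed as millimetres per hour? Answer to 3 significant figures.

0.03 in/minute × 25.4 mm/in × 60 minute/hour = 45.7 mm/hour.

45.7 mm/hour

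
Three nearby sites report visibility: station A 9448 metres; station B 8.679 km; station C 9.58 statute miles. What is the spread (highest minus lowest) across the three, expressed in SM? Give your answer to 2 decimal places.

station A: 9448 m = 5.8707 SM.
station B: 8.679 km = 5.3929 SM.
Spread: 9.5800 − 5.3929 = 4.19 SM.

4.19 SM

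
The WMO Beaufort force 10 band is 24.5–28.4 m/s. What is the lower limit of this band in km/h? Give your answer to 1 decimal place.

24.5–28.4 m/s × 3.6 = 88.2–102.2 km/h.

88.2 km/h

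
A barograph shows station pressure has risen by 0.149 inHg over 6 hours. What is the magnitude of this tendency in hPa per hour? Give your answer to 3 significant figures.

0.841 hPa per hour

0.149 inHg / 6 h × 33.8639 hPa/inHg = 0.841 hPa/h.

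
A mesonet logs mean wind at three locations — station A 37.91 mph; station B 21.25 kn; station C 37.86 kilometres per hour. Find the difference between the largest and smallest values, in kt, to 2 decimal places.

12.50 kt

station A: 37.91 mph = 32.9429 kt.
station C: 37.86 km/h = 20.4428 kt.
Spread: 32.9429 − 20.4428 = 12.50 kt.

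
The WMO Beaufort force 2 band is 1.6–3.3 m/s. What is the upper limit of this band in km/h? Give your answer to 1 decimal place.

1.6–3.3 m/s × 3.6 = 5.8–11.9 km/h.

11.9 km/h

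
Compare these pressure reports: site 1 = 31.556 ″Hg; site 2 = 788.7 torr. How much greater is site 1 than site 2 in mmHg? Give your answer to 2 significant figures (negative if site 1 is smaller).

site 1: 31.556 inHg = 801.52 mmHg.
Difference: 801.52 − 788.70 = 13 mmHg.

13 mmHg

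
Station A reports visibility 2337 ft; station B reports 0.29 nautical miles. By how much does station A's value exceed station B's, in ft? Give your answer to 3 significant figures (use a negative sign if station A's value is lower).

station B: 0.29 nmi = 1762.07 ft.
Difference: 2337.00 − 1762.07 = 575 ft.

575 ft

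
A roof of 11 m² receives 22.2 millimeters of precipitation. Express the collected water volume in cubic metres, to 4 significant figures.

1 mm over 1 m² is 1 L, so volume = 22.2 × 11 = 244.2 L = 0.2442 m³.

0.2442 cubic metres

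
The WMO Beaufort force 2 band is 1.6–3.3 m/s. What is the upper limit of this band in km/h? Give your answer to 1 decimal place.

1.6–3.3 m/s × 3.6 = 5.8–11.9 km/h.

11.9 km/h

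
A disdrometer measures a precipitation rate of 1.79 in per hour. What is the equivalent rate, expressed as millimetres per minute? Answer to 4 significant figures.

0.7578 mm/minute

1.79 in/hour × 25.4 mm/in × 0.0166667 hour/minute = 0.7578 mm/minute.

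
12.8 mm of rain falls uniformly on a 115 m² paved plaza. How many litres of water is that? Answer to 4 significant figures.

1 mm over 1 m² is 1 L, so volume = 12.8 × 115 = 1472 L.

1472 litres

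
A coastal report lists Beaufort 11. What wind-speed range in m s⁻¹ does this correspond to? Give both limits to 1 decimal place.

Beaufort 11 (violent storm) spans 28.5–32.6 m/s.

28.5 to 32.6 m/s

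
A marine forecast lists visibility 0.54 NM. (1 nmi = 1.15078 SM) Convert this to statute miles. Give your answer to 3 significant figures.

1 nmi = 1.15078 SM, so 0.54 × 1.15078 = 0.621 SM.

0.621 SM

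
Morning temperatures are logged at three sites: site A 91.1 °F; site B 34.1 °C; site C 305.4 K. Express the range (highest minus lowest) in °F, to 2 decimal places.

site A: 91.1 °F = 32.833 °C.
site C: 305.4 K = 32.250 °C.
Spread: 34.100 − 32.250 = 1.850 °C = 3.33 °F.

3.33 °F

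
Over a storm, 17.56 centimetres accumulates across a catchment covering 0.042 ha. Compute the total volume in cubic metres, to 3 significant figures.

73.8 cubic metres

Depth: 17.56 cm × 10 = 175.6 mm.
Area: 0.042 ha = 420 m².
1 mm over 1 m² is 1 L, so volume = 175.6 × 420 = 73752 L = 73.8 m³.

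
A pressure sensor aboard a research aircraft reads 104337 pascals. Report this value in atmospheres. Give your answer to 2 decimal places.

1.03 atm

1 Pa = 9.86923e-06 atm, so 104337 × 9.86923e-06 = 1.03 atm.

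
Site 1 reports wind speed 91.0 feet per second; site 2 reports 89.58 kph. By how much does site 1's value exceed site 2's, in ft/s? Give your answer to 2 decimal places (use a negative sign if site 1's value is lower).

site 2: 89.58 km/h = 81.6382 ft/s.
Difference: 91.0000 − 81.6382 = 9.36 ft/s.

9.36 ft/s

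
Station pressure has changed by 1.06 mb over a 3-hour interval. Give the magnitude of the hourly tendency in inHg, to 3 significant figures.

1.06 mb / 3 h × 0.02953 inHg/mb = 0.0104 inHg/h.

0.0104 inHg per hour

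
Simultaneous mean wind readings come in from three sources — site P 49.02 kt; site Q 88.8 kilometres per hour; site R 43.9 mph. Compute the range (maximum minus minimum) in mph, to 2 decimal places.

12.51 mph

site P: 49.02 kt = 56.4112 mph.
site Q: 88.8 km/h = 55.1778 mph.
Spread: 56.4112 − 43.9000 = 12.51 mph.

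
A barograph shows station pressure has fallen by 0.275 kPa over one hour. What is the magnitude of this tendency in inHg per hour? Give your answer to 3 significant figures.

0.0812 inHg per hour

0.275 kPa / 1 h × 0.2953 inHg/kPa = 0.0812 inHg/h.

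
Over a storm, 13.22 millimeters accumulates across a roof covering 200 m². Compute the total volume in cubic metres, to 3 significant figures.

1 mm over 1 m² is 1 L, so volume = 13.22 × 200 = 2644 L = 2.64 m³.

2.64 cubic metres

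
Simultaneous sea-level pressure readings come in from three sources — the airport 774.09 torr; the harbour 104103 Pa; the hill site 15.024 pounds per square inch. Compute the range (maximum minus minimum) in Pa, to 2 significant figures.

the airport: 774.09 mmHg = 103203.53 Pa.
the hill site: 15.024 psi = 103586.83 Pa.
Spread: 104103.00 − 103203.53 = 900 Pa.

900 Pa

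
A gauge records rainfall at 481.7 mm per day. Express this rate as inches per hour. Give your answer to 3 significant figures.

481.7 mm/day × 0.0393701 in/mm × 0.0416667 day/hour = 0.790 in/hour.

0.790 in/hour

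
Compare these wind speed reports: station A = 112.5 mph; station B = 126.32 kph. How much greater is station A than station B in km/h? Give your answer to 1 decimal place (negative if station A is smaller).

54.7 km/h

station A: 112.5 mph = 181.051 km/h.
Difference: 181.051 − 126.320 = 54.7 km/h.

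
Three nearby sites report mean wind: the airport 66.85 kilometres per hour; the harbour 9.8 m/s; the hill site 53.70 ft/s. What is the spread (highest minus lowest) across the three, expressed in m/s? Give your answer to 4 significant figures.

the airport: 66.85 km/h = 18.56944 m/s.
the hill site: 53.70 ft/s = 16.36776 m/s.
Spread: 18.56944 − 9.80000 = 8.769 m/s.

8.769 m/s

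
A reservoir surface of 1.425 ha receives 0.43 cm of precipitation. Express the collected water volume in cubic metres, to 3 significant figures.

61.3 cubic metres

Depth: 0.43 cm × 10 = 4.3 mm.
Area: 1.425 ha = 14250 m².
1 mm over 1 m² is 1 L, so volume = 4.3 × 14250 = 61275 L = 61.3 m³.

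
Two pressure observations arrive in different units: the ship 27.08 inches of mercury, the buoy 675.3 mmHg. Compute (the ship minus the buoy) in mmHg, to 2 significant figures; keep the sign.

the ship: 27.08 inHg = 687.83 mmHg.
Difference: 687.83 − 675.30 = 13 mmHg.

13 mmHg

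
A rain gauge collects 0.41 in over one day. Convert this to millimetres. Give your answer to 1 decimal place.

10.4 mm

1 in = 25.4 mm, so 0.41 × 25.4 = 10.4 mm.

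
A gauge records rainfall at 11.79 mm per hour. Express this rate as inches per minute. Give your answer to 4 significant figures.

0.007736 in/minute

11.79 mm/hour × 0.0393701 in/mm × 0.0166667 hour/minute = 0.007736 in/minute.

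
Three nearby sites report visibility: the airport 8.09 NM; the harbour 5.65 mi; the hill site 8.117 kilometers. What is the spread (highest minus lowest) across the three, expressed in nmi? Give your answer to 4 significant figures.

the harbour: 5.65 SM = 4.90972 nmi.
the hill site: 8.117 km = 4.38283 nmi.
Spread: 8.09000 − 4.38283 = 3.707 nmi.

3.707 nmi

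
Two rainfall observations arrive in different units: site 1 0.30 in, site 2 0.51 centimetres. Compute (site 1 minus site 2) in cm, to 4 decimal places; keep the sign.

site 1: 0.30 in = 0.762000 cm.
Difference: 0.762000 − 0.510000 = 0.2520 cm.

0.2520 cm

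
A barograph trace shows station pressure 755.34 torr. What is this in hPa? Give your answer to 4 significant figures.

1 mmHg = 1.33322 hPa, so 755.34 × 1.33322 = 1007 hPa.

1007 hPa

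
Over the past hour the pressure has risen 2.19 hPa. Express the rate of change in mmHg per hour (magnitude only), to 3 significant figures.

1.64 mmHg per hour

2.19 hPa / 1 h × 0.750062 mmHg/hPa = 1.64 mmHg/h.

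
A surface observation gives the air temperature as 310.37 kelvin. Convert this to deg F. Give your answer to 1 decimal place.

99.0 °F

First to °C: 37.22 °C.
Then to °F: 99.0 °F.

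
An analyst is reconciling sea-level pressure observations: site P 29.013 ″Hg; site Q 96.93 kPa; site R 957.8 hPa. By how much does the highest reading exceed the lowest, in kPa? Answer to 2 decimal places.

site P: 29.013 inHg = 98.2493 kPa.
site R: 957.8 hPa = 95.7800 kPa.
Spread: 98.2493 − 95.7800 = 2.47 kPa.

2.47 kPa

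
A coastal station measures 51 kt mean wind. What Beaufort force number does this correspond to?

51 kt lies in the Beaufort 10 band (storm, 48–55 kt).

Beaufort force 10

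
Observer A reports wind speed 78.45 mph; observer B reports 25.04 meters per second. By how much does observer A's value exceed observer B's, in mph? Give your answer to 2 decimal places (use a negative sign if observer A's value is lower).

observer B: 25.04 m/s = 56.0129 mph.
Difference: 78.4500 − 56.0129 = 22.44 mph.

22.44 mph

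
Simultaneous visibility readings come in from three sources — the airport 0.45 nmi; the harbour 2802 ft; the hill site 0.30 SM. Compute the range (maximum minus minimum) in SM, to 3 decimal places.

the airport: 0.45 nmi = 0.51785 SM.
the harbour: 2802 ft = 0.53068 SM.
Spread: 0.53068 − 0.30000 = 0.231 SM.

0.231 SM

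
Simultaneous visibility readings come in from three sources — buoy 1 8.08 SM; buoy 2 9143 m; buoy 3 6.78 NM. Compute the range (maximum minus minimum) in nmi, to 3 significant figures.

2.08 nmi

buoy 1: 8.08 SM = 7.0213 nmi.
buoy 2: 9143 m = 4.9368 nmi.
Spread: 7.0213 − 4.9368 = 2.08 nmi.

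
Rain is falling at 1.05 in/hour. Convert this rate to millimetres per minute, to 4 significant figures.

1.05 in/hour × 25.4 mm/in × 0.0166667 hour/minute = 0.4445 mm/minute.

0.4445 mm/minute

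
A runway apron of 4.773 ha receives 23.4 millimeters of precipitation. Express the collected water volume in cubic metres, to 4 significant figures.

Area: 4.773 ha = 47730 m².
1 mm over 1 m² is 1 L, so volume = 23.4 × 47730 = 1116882 L = 1117 m³.

1117 cubic metres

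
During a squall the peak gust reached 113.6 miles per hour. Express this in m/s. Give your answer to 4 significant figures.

1 mph = 0.44704 m/s, so 113.6 × 0.44704 = 50.78 m/s.

50.78 m/s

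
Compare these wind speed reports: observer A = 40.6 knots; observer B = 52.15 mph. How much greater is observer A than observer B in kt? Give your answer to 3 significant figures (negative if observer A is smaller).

observer B: 52.15 mph = 45.3171 kt.
Difference: 40.6000 − 45.3171 = -4.72 kt.

-4.72 kt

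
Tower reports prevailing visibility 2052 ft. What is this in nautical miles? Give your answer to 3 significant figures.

1 ft = 0.000164579 nmi, so 2052 × 0.000164579 = 0.338 nmi.

0.338 nmi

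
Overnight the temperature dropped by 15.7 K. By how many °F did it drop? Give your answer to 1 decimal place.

For a temperature change the 32° offset cancels: Δ°F = 15.7 × 1.8 = 28.3 °F.

28.3 °F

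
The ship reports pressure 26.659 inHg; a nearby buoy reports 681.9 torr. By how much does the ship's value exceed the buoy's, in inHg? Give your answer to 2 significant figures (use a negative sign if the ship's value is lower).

the buoy: 681.9 mmHg = 26.8465 inHg.
Difference: 26.6590 − 26.8465 = -0.19 inHg.

-0.19 inHg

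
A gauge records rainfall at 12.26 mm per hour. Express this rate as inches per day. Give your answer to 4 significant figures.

12.26 mm/hour × 0.0393701 in/mm × 24 hour/day = 11.58 in/day.

11.58 in/day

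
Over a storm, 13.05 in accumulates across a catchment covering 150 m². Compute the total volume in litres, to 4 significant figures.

Depth: 13.05 in × 25.4 = 331.47 mm.
1 mm over 1 m² is 1 L, so volume = 331.47 × 150 = 49720.5 L ≈ 49720 L.

49720 litres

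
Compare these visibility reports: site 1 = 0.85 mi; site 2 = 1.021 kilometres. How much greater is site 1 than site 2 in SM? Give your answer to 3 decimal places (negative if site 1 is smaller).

0.216 SM

site 2: 1.021 km = 0.63442 SM.
Difference: 0.85000 − 0.63442 = 0.216 SM.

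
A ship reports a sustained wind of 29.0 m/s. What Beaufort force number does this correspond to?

29.0 m/s lies in the Beaufort 11 band (violent storm, 28.5–32.6 m/s).

Beaufort force 11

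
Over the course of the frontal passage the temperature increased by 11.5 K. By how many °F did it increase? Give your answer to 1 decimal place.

For a temperature change the 32° offset cancels: Δ°F = 11.5 × 1.8 = 20.7 °F.

20.7 °F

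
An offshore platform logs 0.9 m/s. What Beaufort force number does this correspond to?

0.9 m/s lies in the Beaufort 1 band (light air, 0.3–1.5 m/s).

Beaufort force 1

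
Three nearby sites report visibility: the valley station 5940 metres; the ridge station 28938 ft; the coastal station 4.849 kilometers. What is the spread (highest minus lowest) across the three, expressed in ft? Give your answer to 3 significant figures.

the valley station: 5940 m = 19488.19 ft.
the coastal station: 4.849 km = 15908.79 ft.
Spread: 28938.00 − 15908.79 = 13000 ft.

13000 ft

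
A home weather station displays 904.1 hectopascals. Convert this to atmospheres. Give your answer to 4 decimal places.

0.8923 atm

1 hPa = 0.000986923 atm, so 904.1 × 0.000986923 = 0.8923 atm.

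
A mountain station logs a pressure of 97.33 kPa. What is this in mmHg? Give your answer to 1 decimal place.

730.0 mmHg

1 kPa = 7.50062 mmHg, so 97.33 × 7.50062 = 730.0 mmHg.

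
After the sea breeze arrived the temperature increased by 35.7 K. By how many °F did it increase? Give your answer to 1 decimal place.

For a temperature change the 32° offset cancels: Δ°F = 35.7 × 1.8 = 64.3 °F.

64.3 °F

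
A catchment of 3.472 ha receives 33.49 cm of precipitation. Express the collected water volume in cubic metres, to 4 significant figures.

Depth: 33.49 cm × 10 = 334.9 mm.
Area: 3.472 ha = 34720 m².
1 mm over 1 m² is 1 L, so volume = 334.9 × 34720 = 11627728 L = 11630 m³.

11630 cubic metres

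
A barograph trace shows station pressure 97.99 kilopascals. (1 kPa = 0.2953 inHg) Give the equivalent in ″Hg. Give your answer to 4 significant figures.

28.94 inHg

1 kPa = 0.2953 inHg, so 97.99 × 0.2953 = 28.94 inHg.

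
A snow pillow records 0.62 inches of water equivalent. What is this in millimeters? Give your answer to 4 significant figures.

15.75 mm

1 in = 25.4 mm, so 0.62 × 25.4 = 15.75 mm.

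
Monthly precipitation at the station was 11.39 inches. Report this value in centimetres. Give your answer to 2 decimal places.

1 in = 2.54 cm, so 11.39 × 2.54 = 28.93 cm.

28.93 cm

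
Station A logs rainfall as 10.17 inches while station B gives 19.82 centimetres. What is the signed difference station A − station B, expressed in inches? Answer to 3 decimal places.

2.367 in

station B: 19.82 cm = 7.80315 in.
Difference: 10.17000 − 7.80315 = 2.367 in.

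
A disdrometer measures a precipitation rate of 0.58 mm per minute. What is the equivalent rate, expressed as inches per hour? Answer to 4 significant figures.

0.58 mm/minute × 0.0393701 in/mm × 60 minute/hour = 1.370 in/hour.

1.370 in/hour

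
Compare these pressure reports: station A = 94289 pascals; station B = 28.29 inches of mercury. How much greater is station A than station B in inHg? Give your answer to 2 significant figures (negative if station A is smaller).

station A: 94289 Pa = 27.8435 inHg.
Difference: 27.8435 − 28.2900 = -0.45 inHg.

-0.45 inHg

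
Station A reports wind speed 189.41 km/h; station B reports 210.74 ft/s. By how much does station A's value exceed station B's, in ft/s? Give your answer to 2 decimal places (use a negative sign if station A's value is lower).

station A: 189.41 km/h = 172.6177 ft/s.
Difference: 172.6177 − 210.7400 = -38.12 ft/s.

-38.12 ft/s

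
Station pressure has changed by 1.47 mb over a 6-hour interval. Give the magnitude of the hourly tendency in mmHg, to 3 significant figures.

0.184 mmHg per hour

1.47 mb / 6 h × 0.750062 mmHg/mb = 0.184 mmHg/h.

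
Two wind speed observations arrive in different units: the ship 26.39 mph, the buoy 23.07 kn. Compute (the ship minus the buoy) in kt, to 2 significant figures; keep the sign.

the ship: 26.39 mph = 22.9323 kt.
Difference: 22.9323 − 23.0700 = -0.14 kt.

-0.14 kt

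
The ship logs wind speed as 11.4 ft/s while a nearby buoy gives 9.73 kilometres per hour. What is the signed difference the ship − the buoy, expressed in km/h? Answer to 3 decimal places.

2.779 km/h

the ship: 11.4 ft/s = 12.50899 km/h.
Difference: 12.50899 − 9.73000 = 2.779 km/h.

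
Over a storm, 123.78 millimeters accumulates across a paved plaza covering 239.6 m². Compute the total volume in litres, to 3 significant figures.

1 mm over 1 m² is 1 L, so volume = 123.78 × 239.6 = 29657.688 L ≈ 29700 L.

29700 litres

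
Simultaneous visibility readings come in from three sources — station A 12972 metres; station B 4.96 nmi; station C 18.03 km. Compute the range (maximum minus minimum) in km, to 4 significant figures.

8.844 km

station A: 12972 m = 12.97200 km.
station B: 4.96 nmi = 9.18592 km.
Spread: 18.03000 − 9.18592 = 8.844 km.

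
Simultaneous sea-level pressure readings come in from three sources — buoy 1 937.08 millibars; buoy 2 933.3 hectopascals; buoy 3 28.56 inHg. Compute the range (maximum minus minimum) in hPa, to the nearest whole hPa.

buoy 1: 937.08 mb = 937.08 hPa.
buoy 3: 28.56 inHg = 967.15 hPa.
Spread: 967.15 − 933.30 = 34 hPa.

34 hPa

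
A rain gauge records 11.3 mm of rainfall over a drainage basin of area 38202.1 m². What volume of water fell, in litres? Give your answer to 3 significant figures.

1 mm over 1 m² is 1 L, so volume = 11.3 × 38202.1 = 431683.73 L ≈ 432000 L.

432000 litres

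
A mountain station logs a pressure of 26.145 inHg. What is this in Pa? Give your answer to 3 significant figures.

88500 Pa

1 inHg = 3386.39 Pa, so 26.145 × 3386.39 = 88500 Pa.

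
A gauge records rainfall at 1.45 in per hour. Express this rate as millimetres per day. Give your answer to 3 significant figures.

884 mm/day

1.45 in/hour × 25.4 mm/in × 24 hour/day = 884 mm/day.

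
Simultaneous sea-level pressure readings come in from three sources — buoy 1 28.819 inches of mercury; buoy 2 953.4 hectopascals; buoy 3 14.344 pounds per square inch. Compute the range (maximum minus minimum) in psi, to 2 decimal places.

0.52 psi

buoy 1: 28.819 inHg = 14.1546 psi.
buoy 2: 953.4 hPa = 13.8279 psi.
Spread: 14.3440 − 13.8279 = 0.52 psi.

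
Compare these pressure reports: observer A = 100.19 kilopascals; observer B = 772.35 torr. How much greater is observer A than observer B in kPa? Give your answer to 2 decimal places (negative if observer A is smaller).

-2.78 kPa

observer B: 772.35 mmHg = 102.9715 kPa.
Difference: 100.1900 − 102.9715 = -2.78 kPa.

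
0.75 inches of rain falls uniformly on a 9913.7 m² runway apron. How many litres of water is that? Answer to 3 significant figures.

189000 litres

Depth: 0.75 in × 25.4 = 19.05 mm.
1 mm over 1 m² is 1 L, so volume = 19.05 × 9913.7 = 188855.98 L ≈ 189000 L.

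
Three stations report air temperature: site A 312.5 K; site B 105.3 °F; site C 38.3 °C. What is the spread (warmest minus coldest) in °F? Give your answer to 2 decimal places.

site A: 312.5 K = 39.350 °C.
site B: 105.3 °F = 40.722 °C.
Spread: 40.722 − 38.300 = 2.422 °C = 4.36 °F.

4.36 °F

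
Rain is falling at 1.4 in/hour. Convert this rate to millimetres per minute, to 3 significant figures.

0.593 mm/minute

1.4 in/hour × 25.4 mm/in × 0.0166667 hour/minute = 0.593 mm/minute.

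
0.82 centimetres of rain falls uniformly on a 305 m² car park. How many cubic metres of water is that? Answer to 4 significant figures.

Depth: 0.82 cm × 10 = 8.2 mm.
1 mm over 1 m² is 1 L, so volume = 8.2 × 305 = 2501 L = 2.501 m³.

2.501 cubic metres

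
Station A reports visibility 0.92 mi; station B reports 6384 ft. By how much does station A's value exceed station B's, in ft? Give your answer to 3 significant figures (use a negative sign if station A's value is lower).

-1530 ft

station A: 0.92 SM = 4857.60 ft.
Difference: 4857.60 − 6384.00 = -1530 ft.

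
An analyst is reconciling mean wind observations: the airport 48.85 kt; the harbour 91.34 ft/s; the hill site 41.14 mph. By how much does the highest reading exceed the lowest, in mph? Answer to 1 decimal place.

the airport: 48.85 kt = 56.216 mph.
the harbour: 91.34 ft/s = 62.277 mph.
Spread: 62.277 − 41.140 = 21.1 mph.

21.1 mph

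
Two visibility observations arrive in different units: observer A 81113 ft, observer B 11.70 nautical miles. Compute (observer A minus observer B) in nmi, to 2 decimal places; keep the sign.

1.65 nmi

observer A: 81113 ft = 13.3495 nmi.
Difference: 13.3495 − 11.7000 = 1.65 nmi.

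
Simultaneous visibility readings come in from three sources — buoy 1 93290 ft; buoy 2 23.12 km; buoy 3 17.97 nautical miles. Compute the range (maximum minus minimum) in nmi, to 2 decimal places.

5.49 nmi

buoy 1: 93290 ft = 15.3536 nmi.
buoy 2: 23.12 km = 12.4838 nmi.
Spread: 17.9700 − 12.4838 = 5.49 nmi.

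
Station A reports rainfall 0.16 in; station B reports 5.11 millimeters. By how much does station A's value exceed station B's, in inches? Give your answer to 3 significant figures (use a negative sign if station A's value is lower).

station B: 5.11 mm = 0.201181 in.
Difference: 0.160000 − 0.201181 = -0.0412 in.

-0.0412 in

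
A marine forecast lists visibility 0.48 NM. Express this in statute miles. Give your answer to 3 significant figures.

0.552 SM

1 nmi = 1.15078 SM, so 0.48 × 1.15078 = 0.552 SM.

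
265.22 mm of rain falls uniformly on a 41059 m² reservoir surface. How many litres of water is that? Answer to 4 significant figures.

1 mm over 1 m² is 1 L, so volume = 265.22 × 41059 = 10889668 L ≈ 10890000 L.

10890000 litres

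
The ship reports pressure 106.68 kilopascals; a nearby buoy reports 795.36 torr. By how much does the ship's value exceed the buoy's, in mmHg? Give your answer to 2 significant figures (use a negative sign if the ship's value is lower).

4.8 mmHg

the ship: 106.68 kPa = 800.166 mmHg.
Difference: 800.166 − 795.360 = 4.8 mmHg.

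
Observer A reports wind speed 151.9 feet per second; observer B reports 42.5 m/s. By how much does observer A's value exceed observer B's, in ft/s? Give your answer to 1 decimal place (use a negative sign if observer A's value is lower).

observer B: 42.5 m/s = 139.436 ft/s.
Difference: 151.900 − 139.436 = 12.5 ft/s.

12.5 ft/s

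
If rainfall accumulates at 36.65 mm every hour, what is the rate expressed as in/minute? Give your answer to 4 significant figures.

0.02405 in/minute

36.65 mm/hour × 0.0393701 in/mm × 0.0166667 hour/minute = 0.02405 in/minute.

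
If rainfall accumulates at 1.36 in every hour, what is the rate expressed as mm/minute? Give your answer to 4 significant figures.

1.36 in/hour × 25.4 mm/in × 0.0166667 hour/minute = 0.5757 mm/minute.

0.5757 mm/minute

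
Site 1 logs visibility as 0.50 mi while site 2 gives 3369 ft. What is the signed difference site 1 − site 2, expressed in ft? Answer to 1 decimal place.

-729.0 ft

site 1: 0.50 SM = 2640.000 ft.
Difference: 2640.000 − 3369.000 = -729.0 ft.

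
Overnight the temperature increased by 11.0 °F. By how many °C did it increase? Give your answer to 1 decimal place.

Converting a difference, only the 9/5 scale factor applies: Δ°C = 11.0 × 0.5556 = 6.1 °C.

6.1 °C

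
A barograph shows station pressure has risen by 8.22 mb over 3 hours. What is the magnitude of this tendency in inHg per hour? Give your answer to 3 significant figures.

8.22 mb / 3 h × 0.02953 inHg/mb = 0.0809 inHg/h.

0.0809 inHg per hour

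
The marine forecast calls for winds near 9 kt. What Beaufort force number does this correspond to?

Beaufort force 3

9 kt lies in the Beaufort 3 band (gentle breeze, 7–10 kt).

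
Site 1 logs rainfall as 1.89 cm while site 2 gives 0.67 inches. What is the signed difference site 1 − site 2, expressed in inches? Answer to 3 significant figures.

site 1: 1.89 cm = 0.744094 in.
Difference: 0.744094 − 0.670000 = 0.0741 in.

0.0741 in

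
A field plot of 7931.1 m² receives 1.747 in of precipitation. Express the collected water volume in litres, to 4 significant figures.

351900 litres

Depth: 1.747 in × 25.4 = 44.3738 mm.
1 mm over 1 m² is 1 L, so volume = 44.3738 × 7931.1 = 351933.05 L ≈ 351900 L.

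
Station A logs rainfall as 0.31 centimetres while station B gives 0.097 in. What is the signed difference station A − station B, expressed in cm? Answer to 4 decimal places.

station B: 0.097 in = 0.246380 cm.
Difference: 0.310000 − 0.246380 = 0.0636 cm.

0.0636 cm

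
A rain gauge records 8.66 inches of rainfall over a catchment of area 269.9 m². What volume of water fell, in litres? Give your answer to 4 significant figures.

59370 litres

Depth: 8.66 in × 25.4 = 219.964 mm.
1 mm over 1 m² is 1 L, so volume = 219.964 × 269.9 = 59368.284 L ≈ 59370 L.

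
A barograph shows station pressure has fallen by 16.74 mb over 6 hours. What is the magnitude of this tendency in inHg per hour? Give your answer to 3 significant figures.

16.74 mb / 6 h × 0.02953 inHg/mb = 0.0824 inHg/h.

0.0824 inHg per hour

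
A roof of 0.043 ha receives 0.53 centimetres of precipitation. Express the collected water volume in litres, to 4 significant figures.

Depth: 0.53 cm × 10 = 5.3 mm.
Area: 0.043 ha = 430 m².
1 mm over 1 m² is 1 L, so volume = 5.3 × 430 = 2279 L.

2279 litres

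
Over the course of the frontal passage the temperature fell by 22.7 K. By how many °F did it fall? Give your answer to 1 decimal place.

40.9 °F

For a temperature change the 32° offset cancels: Δ°F = 22.7 × 1.8 = 40.9 °F.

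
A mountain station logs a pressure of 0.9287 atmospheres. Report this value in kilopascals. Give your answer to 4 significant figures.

94.10 kPa

1 atm = 101.325 kPa, so 0.9287 × 101.325 = 94.10 kPa.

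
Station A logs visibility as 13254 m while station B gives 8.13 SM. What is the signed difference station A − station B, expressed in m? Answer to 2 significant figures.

170 m

station B: 8.13 SM = 13083.97 m.
Difference: 13254.00 − 13083.97 = 170 m.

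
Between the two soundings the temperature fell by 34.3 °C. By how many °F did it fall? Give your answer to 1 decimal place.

Converting a difference, only the 9/5 scale factor applies: Δ°F = 34.3 × 1.8 = 61.7 °F.

61.7 °F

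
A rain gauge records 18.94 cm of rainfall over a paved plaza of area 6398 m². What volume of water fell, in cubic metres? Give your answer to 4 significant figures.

1212 cubic metres

Depth: 18.94 cm × 10 = 189.4 mm.
1 mm over 1 m² is 1 L, so volume = 189.4 × 6398 = 1211781.2 L = 1212 m³.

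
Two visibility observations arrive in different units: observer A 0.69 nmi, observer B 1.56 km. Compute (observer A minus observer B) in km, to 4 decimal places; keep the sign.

-0.2821 km

observer A: 0.69 nmi = 1.277880 km.
Difference: 1.277880 − 1.560000 = -0.2821 km.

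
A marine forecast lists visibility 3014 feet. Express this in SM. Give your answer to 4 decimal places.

1 ft = 0.000189394 SM, so 3014 × 0.000189394 = 0.5708 SM.

0.5708 SM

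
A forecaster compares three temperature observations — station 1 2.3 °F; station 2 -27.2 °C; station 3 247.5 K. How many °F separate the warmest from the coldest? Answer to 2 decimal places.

19.26 °F

station 1: 2.3 °F = -16.500 °C.
station 3: 247.5 K = -25.650 °C.
Spread: (-16.500) − (-27.200) = 10.700 °C = 19.26 °F.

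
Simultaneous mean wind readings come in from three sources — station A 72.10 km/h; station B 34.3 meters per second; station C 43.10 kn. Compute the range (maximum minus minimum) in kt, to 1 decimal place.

27.7 kt

station A: 72.10 km/h = 38.931 kt.
station B: 34.3 m/s = 66.674 kt.
Spread: 66.674 − 38.931 = 27.7 kt.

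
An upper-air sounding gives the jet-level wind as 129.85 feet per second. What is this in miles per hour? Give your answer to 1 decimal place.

1 ft/s = 0.681818 mph, so 129.85 × 0.681818 = 88.5 mph.

88.5 mph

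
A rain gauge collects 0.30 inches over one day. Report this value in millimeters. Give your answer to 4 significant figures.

7.620 mm

1 in = 25.4 mm, so 0.30 × 25.4 = 7.620 mm.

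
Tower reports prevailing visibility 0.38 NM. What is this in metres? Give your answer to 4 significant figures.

1 nmi = 1852 m, so 0.38 × 1852 = 703.8 m.

703.8 m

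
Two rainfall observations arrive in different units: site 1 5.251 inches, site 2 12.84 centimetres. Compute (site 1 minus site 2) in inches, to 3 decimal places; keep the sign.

0.196 in

site 2: 12.84 cm = 5.05512 in.
Difference: 5.25100 − 5.05512 = 0.196 in.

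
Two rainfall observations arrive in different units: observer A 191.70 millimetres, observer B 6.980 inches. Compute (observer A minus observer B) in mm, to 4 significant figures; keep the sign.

14.41 mm

observer B: 6.980 in = 177.2920 mm.
Difference: 191.7000 − 177.2920 = 14.41 mm.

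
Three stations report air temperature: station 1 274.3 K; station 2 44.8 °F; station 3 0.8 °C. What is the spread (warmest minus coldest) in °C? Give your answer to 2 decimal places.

station 1: 274.3 K = 1.150 °C.
station 2: 44.8 °F = 7.111 °C.
Spread: 7.111 − 0.800 = 6.311 °C.

6.31 °C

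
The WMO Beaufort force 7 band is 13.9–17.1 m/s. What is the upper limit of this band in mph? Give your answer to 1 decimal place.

38.3 mph

13.9–17.1 m/s × 2.237 = 31.1–38.3 mph.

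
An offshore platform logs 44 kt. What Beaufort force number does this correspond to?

44 kt lies in the Beaufort 9 band (strong gale, 41–47 kt).

Beaufort force 9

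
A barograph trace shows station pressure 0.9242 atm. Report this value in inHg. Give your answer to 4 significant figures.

27.65 inHg

1 atm = 29.9213 inHg, so 0.9242 × 29.9213 = 27.65 inHg.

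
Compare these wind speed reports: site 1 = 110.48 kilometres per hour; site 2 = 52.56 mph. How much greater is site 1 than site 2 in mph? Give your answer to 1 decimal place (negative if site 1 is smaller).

16.1 mph

site 1: 110.48 km/h = 68.649 mph.
Difference: 68.649 − 52.560 = 16.1 mph.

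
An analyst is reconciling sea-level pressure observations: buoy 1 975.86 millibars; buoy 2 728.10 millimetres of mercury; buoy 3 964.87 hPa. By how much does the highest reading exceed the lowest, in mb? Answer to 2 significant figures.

11 mb

buoy 2: 728.10 mmHg = 970.72 mb.
buoy 3: 964.87 hPa = 964.87 mb.
Spread: 975.86 − 964.87 = 11 mb.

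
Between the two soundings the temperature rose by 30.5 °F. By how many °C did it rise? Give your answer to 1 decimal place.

Converting a difference, only the 9/5 scale factor applies: Δ°C = 30.5 × 0.5556 = 16.9 °C.

16.9 °C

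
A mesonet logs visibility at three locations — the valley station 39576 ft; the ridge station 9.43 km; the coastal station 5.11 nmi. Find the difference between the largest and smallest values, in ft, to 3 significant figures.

8640 ft

the ridge station: 9.43 km = 30938.32 ft.
the coastal station: 5.11 nmi = 31048.95 ft.
Spread: 39576.00 − 30938.32 = 8640 ft.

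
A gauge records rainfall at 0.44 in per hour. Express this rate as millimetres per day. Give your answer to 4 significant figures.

268.2 mm/day

0.44 in/hour × 25.4 mm/in × 24 hour/day = 268.2 mm/day.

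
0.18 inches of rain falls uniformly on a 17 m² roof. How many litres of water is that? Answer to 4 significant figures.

77.72 litres

Depth: 0.18 in × 25.4 = 4.572 mm.
1 mm over 1 m² is 1 L, so volume = 4.572 × 17 = 77.724 L ≈ 77.72 L.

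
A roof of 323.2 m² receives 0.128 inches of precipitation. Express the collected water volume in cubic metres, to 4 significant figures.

1.051 cubic metres

Depth: 0.128 in × 25.4 = 3.2512 mm.
1 mm over 1 m² is 1 L, so volume = 3.2512 × 323.2 = 1050.7878 L = 1.051 m³.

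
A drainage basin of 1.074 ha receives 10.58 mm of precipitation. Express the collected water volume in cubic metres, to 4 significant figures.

113.6 cubic metres

Area: 1.074 ha = 10740 m².
1 mm over 1 m² is 1 L, so volume = 10.58 × 10740 = 113629.2 L = 113.6 m³.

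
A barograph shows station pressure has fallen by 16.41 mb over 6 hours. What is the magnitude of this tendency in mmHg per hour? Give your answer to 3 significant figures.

2.05 mmHg per hour

16.41 mb / 6 h × 0.750062 mmHg/mb = 2.05 mmHg/h.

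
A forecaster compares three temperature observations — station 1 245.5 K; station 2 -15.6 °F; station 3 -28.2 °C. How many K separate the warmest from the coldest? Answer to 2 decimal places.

station 1: 245.5 K = -27.650 °C.
station 2: -15.6 °F = -26.444 °C.
Spread: (-26.444) − (-28.200) = 1.756 °C.

1.76 K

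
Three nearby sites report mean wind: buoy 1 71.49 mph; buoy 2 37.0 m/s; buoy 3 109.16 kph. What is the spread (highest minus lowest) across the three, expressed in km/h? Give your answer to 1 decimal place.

buoy 1: 71.49 mph = 115.052 km/h.
buoy 2: 37.0 m/s = 133.200 km/h.
Spread: 133.200 − 109.160 = 24.0 km/h.

24.0 km/h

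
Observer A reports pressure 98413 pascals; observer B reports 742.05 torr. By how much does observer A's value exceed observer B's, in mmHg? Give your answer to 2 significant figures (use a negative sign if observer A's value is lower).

observer A: 98413 Pa = 738.158 mmHg.
Difference: 738.158 − 742.050 = -3.9 mmHg.

-3.9 mmHg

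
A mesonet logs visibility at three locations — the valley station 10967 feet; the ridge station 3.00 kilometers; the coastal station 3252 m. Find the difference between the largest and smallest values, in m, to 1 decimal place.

342.7 m

the valley station: 10967 ft = 3342.742 m.
the ridge station: 3.00 km = 3000.000 m.
Spread: 3342.742 − 3000.000 = 342.7 m.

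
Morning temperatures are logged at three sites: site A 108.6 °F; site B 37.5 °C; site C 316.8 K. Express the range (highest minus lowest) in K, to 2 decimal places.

6.15 K

site A: 108.6 °F = 42.556 °C.
site C: 316.8 K = 43.650 °C.
Spread: 43.650 − 37.500 = 6.150 °C.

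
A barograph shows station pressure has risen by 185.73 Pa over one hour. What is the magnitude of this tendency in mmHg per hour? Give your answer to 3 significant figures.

1.39 mmHg per hour

185.73 Pa / 1 h × 0.00750062 mmHg/Pa = 1.39 mmHg/h.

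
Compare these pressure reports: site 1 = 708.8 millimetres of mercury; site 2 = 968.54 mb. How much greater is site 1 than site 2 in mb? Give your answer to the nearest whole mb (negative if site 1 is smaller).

site 1: 708.8 mmHg = 944.99 mb.
Difference: 944.99 − 968.54 = -24 mb.

-24 mb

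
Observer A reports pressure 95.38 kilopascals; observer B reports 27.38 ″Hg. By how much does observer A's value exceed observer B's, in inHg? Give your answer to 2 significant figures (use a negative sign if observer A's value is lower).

0.79 inHg

observer A: 95.38 kPa = 28.1657 inHg.
Difference: 28.1657 − 27.3800 = 0.79 inHg.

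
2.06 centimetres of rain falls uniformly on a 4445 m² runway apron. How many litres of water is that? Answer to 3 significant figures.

Depth: 2.06 cm × 10 = 20.6 mm.
1 mm over 1 m² is 1 L, so volume = 20.6 × 4445 = 91567 L ≈ 91600 L.

91600 litres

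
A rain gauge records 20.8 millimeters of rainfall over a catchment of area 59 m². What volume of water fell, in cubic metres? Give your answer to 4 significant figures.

1 mm over 1 m² is 1 L, so volume = 20.8 × 59 = 1227.2 L = 1.227 m³.

1.227 cubic metres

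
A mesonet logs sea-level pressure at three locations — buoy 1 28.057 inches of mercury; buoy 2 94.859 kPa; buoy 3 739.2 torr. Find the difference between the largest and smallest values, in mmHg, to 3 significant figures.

27.7 mmHg

buoy 1: 28.057 inHg = 712.648 mmHg.
buoy 2: 94.859 kPa = 711.501 mmHg.
Spread: 739.200 − 711.501 = 27.7 mmHg.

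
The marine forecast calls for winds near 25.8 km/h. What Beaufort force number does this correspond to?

25.8 km/h = 7.2 m/s, which is Beaufort 4 (moderate breeze, 5.5–7.9 m/s).

Beaufort force 4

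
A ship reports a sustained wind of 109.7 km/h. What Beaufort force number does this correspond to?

Beaufort force 11

109.7 km/h = 30.5 m/s, which is Beaufort 11 (violent storm, 28.5–32.6 m/s).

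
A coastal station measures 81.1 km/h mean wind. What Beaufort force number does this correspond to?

Beaufort force 9

81.1 km/h = 22.5 m/s, which is Beaufort 9 (strong gale, 20.8–24.4 m/s).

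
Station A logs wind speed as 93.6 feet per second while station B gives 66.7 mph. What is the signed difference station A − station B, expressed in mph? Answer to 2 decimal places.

-2.88 mph

station A: 93.6 ft/s = 63.8182 mph.
Difference: 63.8182 − 66.7000 = -2.88 mph.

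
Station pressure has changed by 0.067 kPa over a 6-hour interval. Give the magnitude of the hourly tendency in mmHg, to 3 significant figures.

0.067 kPa / 6 h × 7.50062 mmHg/kPa = 0.0838 mmHg/h.

0.0838 mmHg per hour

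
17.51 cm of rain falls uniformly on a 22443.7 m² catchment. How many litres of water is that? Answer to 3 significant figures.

3930000 litres

Depth: 17.51 cm × 10 = 175.1 mm.
1 mm over 1 m² is 1 L, so volume = 175.1 × 22443.7 = 3929891.9 L ≈ 3930000 L.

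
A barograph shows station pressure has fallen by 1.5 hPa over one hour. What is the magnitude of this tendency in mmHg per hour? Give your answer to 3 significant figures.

1.5 hPa / 1 h × 0.750062 mmHg/hPa = 1.13 mmHg/h.

1.13 mmHg per hour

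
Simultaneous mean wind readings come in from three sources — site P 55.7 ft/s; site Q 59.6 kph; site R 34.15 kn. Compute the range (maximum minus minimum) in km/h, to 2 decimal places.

3.65 km/h

site P: 55.7 ft/s = 61.1185 km/h.
site R: 34.15 kt = 63.2458 km/h.
Spread: 63.2458 − 59.6000 = 3.65 km/h.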